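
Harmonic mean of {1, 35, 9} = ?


Sum of reciprocals = 1/1 + 1/35 + 1/9 = 1.139683
HM = 3/1.139683 = 2.6323

HM = 2.6323


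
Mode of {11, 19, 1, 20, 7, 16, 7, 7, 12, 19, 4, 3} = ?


Frequencies: 1:1, 3:1, 4:1, 7:3, 11:1, 12:1, 16:1, 19:2, 20:1
Max frequency = 3
Mode = 7

Mode = 7


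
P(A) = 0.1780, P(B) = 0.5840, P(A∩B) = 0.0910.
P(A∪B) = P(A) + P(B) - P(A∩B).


P(A∪B) = 0.1780 + 0.5840 - 0.0910
= 0.7620 - 0.0910
= 0.6710

P(A∪B) = 0.6710


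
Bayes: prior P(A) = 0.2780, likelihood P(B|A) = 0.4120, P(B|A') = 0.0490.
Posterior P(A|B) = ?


P(B) = P(B|A)*P(A) + P(B|A')*P(A')
= 0.4120*0.2780 + 0.0490*0.7220
= 0.114536 + 0.035378 = 0.149914
P(A|B) = 0.114536/0.149914 = 0.7640

P(A|B) = 0.7640


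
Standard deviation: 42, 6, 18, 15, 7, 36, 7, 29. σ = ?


Mean = 20.0000
Variance = 173.0000
SD = sqrt(173.0000) = 13.1529

SD = 13.1529


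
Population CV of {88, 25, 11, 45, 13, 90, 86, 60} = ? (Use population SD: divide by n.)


Mean = 52.2500
SD = 31.5030
CV = (31.5030/52.2500)*100 = 60.2928%

CV = 60.2928%


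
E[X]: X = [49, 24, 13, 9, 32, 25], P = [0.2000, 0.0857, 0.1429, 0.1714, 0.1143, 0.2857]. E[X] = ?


E[X] = 49*0.2000 + 24*0.0857 + 13*0.1429 + 9*0.1714 + 32*0.1143 + 25*0.2857
= 9.8000 + 2.0568 + 1.8577 + 1.5426 + 3.6576 + 7.1425
= 26.0572

E[X] = 26.0572


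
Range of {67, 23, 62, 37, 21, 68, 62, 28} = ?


Max = 68, Min = 21
Range = 68 - 21 = 47

Range = 47


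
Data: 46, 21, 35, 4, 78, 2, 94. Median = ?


Sorted: 2, 4, 21, 35, 46, 78, 94
n = 7 (odd)
Middle value = 35

Median = 35


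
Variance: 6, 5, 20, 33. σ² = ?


Mean = 16.0000
Squared deviations: 100.0000, 121.0000, 16.0000, 289.0000
Sum = 526.0000
Variance = 526.0000/4 = 131.5000

Variance = 131.5000


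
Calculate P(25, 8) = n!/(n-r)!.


P(25,8) = 25!/17!
= 15511210043330985984000000/355687428096000
= 43609104000

P(25,8) = 43609104000


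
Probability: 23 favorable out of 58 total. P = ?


P = 23/58 = 0.3966

P = 0.3966


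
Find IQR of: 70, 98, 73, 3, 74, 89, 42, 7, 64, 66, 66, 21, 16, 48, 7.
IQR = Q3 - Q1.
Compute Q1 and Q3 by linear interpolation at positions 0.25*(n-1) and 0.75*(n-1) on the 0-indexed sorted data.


Sorted: 3, 7, 7, 16, 21, 42, 48, 64, 66, 66, 70, 73, 74, 89, 98
Q1 (25th %ile) = 18.5000
Q3 (75th %ile) = 71.5000
IQR = 71.5000 - 18.5000 = 53.0000

IQR = 53.0000


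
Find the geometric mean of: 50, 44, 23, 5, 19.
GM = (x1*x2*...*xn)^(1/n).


Product = 50 × 44 × 23 × 5 × 19 = 4807000
GM = 4807000^(1/5) = 21.6958

GM = 21.6958


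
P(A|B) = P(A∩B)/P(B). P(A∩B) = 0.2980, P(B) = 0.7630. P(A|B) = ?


P(A|B) = 0.2980/0.7630 = 0.3906

P(A|B) = 0.3906


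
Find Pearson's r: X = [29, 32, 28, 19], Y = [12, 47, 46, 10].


Mean X = 27.0000, Mean Y = 28.7500
SD X = 4.847680, SD Y = 17.767597
Cov = 56.250000
r = 56.250000/(4.847680*17.767597) = 0.6531

r = 0.6531


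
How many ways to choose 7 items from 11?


C(11,7) = 11!/(7! × 4!)
= 39916800/(5040 × 24)
= 330

C(11,7) = 330


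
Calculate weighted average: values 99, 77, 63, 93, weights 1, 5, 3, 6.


Numerator = 99*1 + 77*5 + 63*3 + 93*6 = 1231
Denominator = 1 + 5 + 3 + 6 = 15
WM = 1231/15 = 82.0667

WM = 82.0667


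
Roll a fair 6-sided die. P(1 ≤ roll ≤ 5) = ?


Favorable outcomes (1 ≤ roll ≤ 5): 5
Total outcomes = 6
P = 5/6 = 0.8333

P = 0.8333


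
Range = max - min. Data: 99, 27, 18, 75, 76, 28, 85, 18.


Max = 99, Min = 18
Range = 99 - 18 = 81

Range = 81


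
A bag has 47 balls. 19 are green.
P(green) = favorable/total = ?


P = 19/47 = 0.4043

P = 0.4043


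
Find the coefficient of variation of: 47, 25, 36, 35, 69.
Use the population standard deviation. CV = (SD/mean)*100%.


Mean = 42.4000
SD = 15.0147
CV = (15.0147/42.4000)*100 = 35.4119%

CV = 35.4119%


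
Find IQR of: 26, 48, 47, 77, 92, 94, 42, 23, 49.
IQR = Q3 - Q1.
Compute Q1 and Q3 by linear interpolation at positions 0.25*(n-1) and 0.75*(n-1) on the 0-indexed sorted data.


Sorted: 23, 26, 42, 47, 48, 49, 77, 92, 94
Q1 (25th %ile) = 42.0000
Q3 (75th %ile) = 77.0000
IQR = 77.0000 - 42.0000 = 35.0000

IQR = 35.0000


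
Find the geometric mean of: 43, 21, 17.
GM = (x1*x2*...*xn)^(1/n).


Product = 43 × 21 × 17 = 15351
GM = 15351^(1/3) = 24.8530

GM = 24.8530


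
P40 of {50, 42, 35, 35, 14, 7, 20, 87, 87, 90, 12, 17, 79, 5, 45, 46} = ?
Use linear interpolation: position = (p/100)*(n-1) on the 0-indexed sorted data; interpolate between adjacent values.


Sorted: 5, 7, 12, 14, 17, 20, 35, 35, 42, 45, 46, 50, 79, 87, 87, 90
n = 16
Index = 40/100 * 15 = 6.0000
Lower = data[6] = 35, Upper = data[7] = 35
P40 = 35 + 0*(0) = 35.0000

P40 = 35.0000


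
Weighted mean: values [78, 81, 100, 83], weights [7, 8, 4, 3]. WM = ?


Numerator = 78*7 + 81*8 + 100*4 + 83*3 = 1843
Denominator = 7 + 8 + 4 + 3 = 22
WM = 1843/22 = 83.7727

WM = 83.7727


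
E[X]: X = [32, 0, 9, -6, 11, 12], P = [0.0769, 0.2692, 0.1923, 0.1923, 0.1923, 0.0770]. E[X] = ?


E[X] = 32*0.0769 + 0*0.2692 + 9*0.1923 - 6*0.1923 + 11*0.1923 + 12*0.0770
= 2.4608 + 0 + 1.7307 - 1.1538 + 2.1153 + 0.9240
= 6.0770

E[X] = 6.0770


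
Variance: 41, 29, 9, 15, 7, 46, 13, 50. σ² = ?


Mean = 26.2500
Squared deviations: 217.5625, 7.5625, 297.5625, 126.5625, 370.5625, 390.0625, 175.5625, 564.0625
Sum = 2149.5000
Variance = 2149.5000/8 = 268.6875

Variance = 268.6875


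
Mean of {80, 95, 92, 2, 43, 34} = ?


Sum = 80 + 95 + 92 + 2 + 43 + 34 = 346
n = 6
Mean = 346/6 = 57.6667

Mean = 57.6667


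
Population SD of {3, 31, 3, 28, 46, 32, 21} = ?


Mean = 23.4286
Variance = 214.5306
SD = sqrt(214.5306) = 14.6469

SD = 14.6469


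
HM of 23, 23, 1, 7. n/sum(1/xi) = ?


Sum of reciprocals = 1/23 + 1/23 + 1/1 + 1/7 = 1.229814
HM = 4/1.229814 = 3.2525

HM = 3.2525


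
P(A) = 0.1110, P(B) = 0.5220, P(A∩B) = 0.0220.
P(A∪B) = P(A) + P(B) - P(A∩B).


P(A∪B) = 0.1110 + 0.5220 - 0.0220
= 0.6330 - 0.0220
= 0.6110

P(A∪B) = 0.6110


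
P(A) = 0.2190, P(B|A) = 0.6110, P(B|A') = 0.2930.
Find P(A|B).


P(B) = P(B|A)*P(A) + P(B|A')*P(A')
= 0.6110*0.2190 + 0.2930*0.7810
= 0.133809 + 0.228833 = 0.362642
P(A|B) = 0.133809/0.362642 = 0.3690

P(A|B) = 0.3690


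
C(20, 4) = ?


C(20,4) = 20!/(4! × 16!)
= 2432902008176640000/(24 × 20922789888000)
= 4845

C(20,4) = 4845


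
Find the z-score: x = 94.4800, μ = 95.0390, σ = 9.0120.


z = (94.4800 - 95.0390)/9.0120
= -0.5590/9.0120
= -0.0620

z = -0.0620


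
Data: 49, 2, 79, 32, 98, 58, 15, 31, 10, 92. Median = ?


Sorted: 2, 10, 15, 31, 32, 49, 58, 79, 92, 98
n = 10 (even)
Middle values: 32 and 49
Median = (32+49)/2 = 40.5000

Median = 40.5000


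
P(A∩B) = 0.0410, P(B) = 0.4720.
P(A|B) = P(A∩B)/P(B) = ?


P(A|B) = 0.0410/0.4720 = 0.0869

P(A|B) = 0.0869


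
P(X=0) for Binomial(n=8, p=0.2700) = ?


C(8,0) = 1
p^0 = 1.000000
(1-p)^8 = 0.080646
P = 1 * 1.000000 * 0.080646 = 0.0806

P(X=0) = 0.0806


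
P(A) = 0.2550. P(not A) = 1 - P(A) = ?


P(not A) = 1 - 0.2550 = 0.7450

P(not A) = 0.7450


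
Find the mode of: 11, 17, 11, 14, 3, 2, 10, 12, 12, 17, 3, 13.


Frequencies: 2:1, 3:2, 10:1, 11:2, 12:2, 13:1, 14:1, 17:2
Max frequency = 2
Mode = 3, 11, 12, 17

Mode = 3, 11, 12, 17


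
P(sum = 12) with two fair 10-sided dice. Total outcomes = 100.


Total outcomes = 10×10 = 100
Favorable (sum = 12): 9
P = 9/100 = 0.0900

P = 0.0900


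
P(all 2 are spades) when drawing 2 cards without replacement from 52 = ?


P(all spades) = (13/52) × (12/51)
= 0.0588

P = 0.0588


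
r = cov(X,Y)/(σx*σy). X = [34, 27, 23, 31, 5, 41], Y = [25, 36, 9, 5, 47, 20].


Mean X = 26.8333, Mean Y = 23.6667
SD X = 11.260797, SD Y = 14.579285
Cov = -95.222222
r = -95.222222/(11.260797*14.579285) = -0.5800

r = -0.5800


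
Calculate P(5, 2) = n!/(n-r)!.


P(5,2) = 5!/3!
= 120/6
= 20

P(5,2) = 20


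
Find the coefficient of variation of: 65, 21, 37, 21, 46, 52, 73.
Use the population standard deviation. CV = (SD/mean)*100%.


Mean = 45.0000
SD = 18.7083
CV = (18.7083/45.0000)*100 = 41.5740%

CV = 41.5740%


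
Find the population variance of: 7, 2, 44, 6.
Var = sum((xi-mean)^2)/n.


Mean = 14.7500
Squared deviations: 60.0625, 162.5625, 855.5625, 76.5625
Sum = 1154.7500
Variance = 1154.7500/4 = 288.6875

Variance = 288.6875


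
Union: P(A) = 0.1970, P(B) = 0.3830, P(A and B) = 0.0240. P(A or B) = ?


P(A∪B) = 0.1970 + 0.3830 - 0.0240
= 0.5800 - 0.0240
= 0.5560

P(A∪B) = 0.5560


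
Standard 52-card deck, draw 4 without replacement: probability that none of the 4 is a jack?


P(no jacks) = (48/52) × (47/51) × (46/50) × (45/49)
= 0.7187

P = 0.7187


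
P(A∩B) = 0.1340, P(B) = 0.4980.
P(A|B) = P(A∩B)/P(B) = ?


P(A|B) = 0.1340/0.4980 = 0.2691

P(A|B) = 0.2691


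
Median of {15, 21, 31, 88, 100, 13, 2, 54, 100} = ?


Sorted: 2, 13, 15, 21, 31, 54, 88, 100, 100
n = 9 (odd)
Middle value = 31

Median = 31


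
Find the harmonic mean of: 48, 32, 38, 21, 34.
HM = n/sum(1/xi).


Sum of reciprocals = 1/48 + 1/32 + 1/38 + 1/21 + 1/34 = 0.155430
HM = 5/0.155430 = 32.1688

HM = 32.1688


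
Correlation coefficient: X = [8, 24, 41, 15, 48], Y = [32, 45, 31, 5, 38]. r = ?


Mean X = 27.2000, Mean Y = 30.2000
SD X = 15.171025, SD Y = 13.555811
Cov = 79.760000
r = 79.760000/(15.171025*13.555811) = 0.3878

r = 0.3878


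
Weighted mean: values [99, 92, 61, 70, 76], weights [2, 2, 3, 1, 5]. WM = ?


Numerator = 99*2 + 92*2 + 61*3 + 70*1 + 76*5 = 1015
Denominator = 2 + 2 + 3 + 1 + 5 = 13
WM = 1015/13 = 78.0769

WM = 78.0769


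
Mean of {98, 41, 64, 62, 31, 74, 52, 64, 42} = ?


Sum = 98 + 41 + 64 + 62 + 31 + 74 + 52 + 64 + 42 = 528
n = 9
Mean = 528/9 = 58.6667

Mean = 58.6667


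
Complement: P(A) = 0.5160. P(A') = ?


P(not A) = 1 - 0.5160 = 0.4840

P(not A) = 0.4840


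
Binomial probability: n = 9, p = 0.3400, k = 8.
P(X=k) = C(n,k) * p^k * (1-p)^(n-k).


C(9,8) = 9
p^8 = 0.000179
(1-p)^1 = 0.660000
P = 9 * 0.000179 * 0.660000 = 0.0011

P(X=8) = 0.0011


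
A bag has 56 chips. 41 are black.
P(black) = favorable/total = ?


P = 41/56 = 0.7321

P = 0.7321


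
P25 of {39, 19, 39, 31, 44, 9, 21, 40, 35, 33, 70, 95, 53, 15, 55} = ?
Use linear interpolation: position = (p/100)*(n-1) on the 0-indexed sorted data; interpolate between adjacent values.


Sorted: 9, 15, 19, 21, 31, 33, 35, 39, 39, 40, 44, 53, 55, 70, 95
n = 15
Index = 25/100 * 14 = 3.5000
Lower = data[3] = 21, Upper = data[4] = 31
P25 = 21 + 0.5000*(10) = 26.0000

P25 = 26.0000


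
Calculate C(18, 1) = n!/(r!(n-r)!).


C(18,1) = 18!/(1! × 17!)
= 6402373705728000/(1 × 355687428096000)
= 18

C(18,1) = 18


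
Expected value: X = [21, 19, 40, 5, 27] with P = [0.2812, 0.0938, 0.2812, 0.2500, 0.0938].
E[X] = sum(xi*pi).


E[X] = 21*0.2812 + 19*0.0938 + 40*0.2812 + 5*0.2500 + 27*0.0938
= 5.9052 + 1.7822 + 11.2480 + 1.2500 + 2.5326
= 22.7180

E[X] = 22.7180


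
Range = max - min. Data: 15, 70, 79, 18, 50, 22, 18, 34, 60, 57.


Max = 79, Min = 15
Range = 79 - 15 = 64

Range = 64


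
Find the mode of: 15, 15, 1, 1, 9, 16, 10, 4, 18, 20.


Frequencies: 1:2, 4:1, 9:1, 10:1, 15:2, 16:1, 18:1, 20:1
Max frequency = 2
Mode = 1, 15

Mode = 1, 15


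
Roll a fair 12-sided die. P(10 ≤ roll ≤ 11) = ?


Favorable outcomes (10 ≤ roll ≤ 11): 2
Total outcomes = 12
P = 2/12 = 0.1667

P = 0.1667


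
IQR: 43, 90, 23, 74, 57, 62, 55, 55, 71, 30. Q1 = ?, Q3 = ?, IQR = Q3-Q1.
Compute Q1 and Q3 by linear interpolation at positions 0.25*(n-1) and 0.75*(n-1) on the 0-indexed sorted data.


Sorted: 23, 30, 43, 55, 55, 57, 62, 71, 74, 90
Q1 (25th %ile) = 46.0000
Q3 (75th %ile) = 68.7500
IQR = 68.7500 - 46.0000 = 22.7500

IQR = 22.7500


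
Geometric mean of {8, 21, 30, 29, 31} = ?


Product = 8 × 21 × 30 × 29 × 31 = 4530960
GM = 4530960^(1/5) = 21.4407

GM = 21.4407


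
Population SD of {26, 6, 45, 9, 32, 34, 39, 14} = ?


Mean = 25.6250
Variance = 182.7344
SD = sqrt(182.7344) = 13.5179

SD = 13.5179


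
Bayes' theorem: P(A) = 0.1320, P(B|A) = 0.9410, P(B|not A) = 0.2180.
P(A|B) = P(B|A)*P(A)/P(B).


P(B) = P(B|A)*P(A) + P(B|A')*P(A')
= 0.9410*0.1320 + 0.2180*0.8680
= 0.124212 + 0.189224 = 0.313436
P(A|B) = 0.124212/0.313436 = 0.3963

P(A|B) = 0.3963


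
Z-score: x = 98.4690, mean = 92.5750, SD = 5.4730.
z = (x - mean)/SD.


z = (98.4690 - 92.5750)/5.4730
= 5.8940/5.4730
= 1.0769

z = 1.0769


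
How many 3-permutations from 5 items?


P(5,3) = 5!/2!
= 120/2
= 60

P(5,3) = 60


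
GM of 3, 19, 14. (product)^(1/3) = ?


Product = 3 × 19 × 14 = 798
GM = 798^(1/3) = 9.2754

GM = 9.2754


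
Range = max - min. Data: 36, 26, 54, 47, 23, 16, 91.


Max = 91, Min = 16
Range = 91 - 16 = 75

Range = 75


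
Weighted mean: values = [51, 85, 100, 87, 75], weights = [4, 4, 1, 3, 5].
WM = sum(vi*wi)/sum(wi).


Numerator = 51*4 + 85*4 + 100*1 + 87*3 + 75*5 = 1280
Denominator = 4 + 4 + 1 + 3 + 5 = 17
WM = 1280/17 = 75.2941

WM = 75.2941


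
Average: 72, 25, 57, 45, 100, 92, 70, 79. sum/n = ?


Sum = 72 + 25 + 57 + 45 + 100 + 92 + 70 + 79 = 540
n = 8
Mean = 540/8 = 67.5000

Mean = 67.5000


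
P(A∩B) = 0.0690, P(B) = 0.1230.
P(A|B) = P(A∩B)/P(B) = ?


P(A|B) = 0.0690/0.1230 = 0.5610

P(A|B) = 0.5610


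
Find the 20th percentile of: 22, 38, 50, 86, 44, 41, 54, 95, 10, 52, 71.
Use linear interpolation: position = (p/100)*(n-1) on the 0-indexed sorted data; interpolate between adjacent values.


Sorted: 10, 22, 38, 41, 44, 50, 52, 54, 71, 86, 95
n = 11
Index = 20/100 * 10 = 2.0000
Lower = data[2] = 38, Upper = data[3] = 41
P20 = 38 + 0*(3) = 38.0000

P20 = 38.0000


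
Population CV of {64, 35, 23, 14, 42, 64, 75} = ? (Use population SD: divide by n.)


Mean = 45.2857
SD = 21.2987
CV = (21.2987/45.2857)*100 = 47.0317%

CV = 47.0317%


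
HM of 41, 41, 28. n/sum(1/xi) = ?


Sum of reciprocals = 1/41 + 1/41 + 1/28 = 0.084495
HM = 3/0.084495 = 35.5052

HM = 35.5052


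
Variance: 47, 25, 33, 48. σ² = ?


Mean = 38.2500
Squared deviations: 76.5625, 175.5625, 27.5625, 95.0625
Sum = 374.7500
Variance = 374.7500/4 = 93.6875

Variance = 93.6875


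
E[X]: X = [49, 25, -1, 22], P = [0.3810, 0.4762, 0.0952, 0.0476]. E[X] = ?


E[X] = 49*0.3810 + 25*0.4762 - 1*0.0952 + 22*0.0476
= 18.6690 + 11.9050 - 0.0952 + 1.0472
= 31.5260

E[X] = 31.5260


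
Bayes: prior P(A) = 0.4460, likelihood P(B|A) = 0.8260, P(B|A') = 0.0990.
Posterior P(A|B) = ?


P(B) = P(B|A)*P(A) + P(B|A')*P(A')
= 0.8260*0.4460 + 0.0990*0.5540
= 0.368396 + 0.054846 = 0.423242
P(A|B) = 0.368396/0.423242 = 0.8704

P(A|B) = 0.8704


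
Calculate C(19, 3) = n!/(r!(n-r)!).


C(19,3) = 19!/(3! × 16!)
= 121645100408832000/(6 × 20922789888000)
= 969

C(19,3) = 969


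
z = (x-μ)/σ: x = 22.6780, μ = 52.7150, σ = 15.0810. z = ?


z = (22.6780 - 52.7150)/15.0810
= -30.0370/15.0810
= -1.9917

z = -1.9917


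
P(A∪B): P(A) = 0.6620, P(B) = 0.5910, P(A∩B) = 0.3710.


P(A∪B) = 0.6620 + 0.5910 - 0.3710
= 1.2530 - 0.3710
= 0.8820

P(A∪B) = 0.8820


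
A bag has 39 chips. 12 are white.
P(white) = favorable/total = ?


P = 12/39 = 0.3077

P = 0.3077


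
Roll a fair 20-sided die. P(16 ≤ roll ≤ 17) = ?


Favorable outcomes (16 ≤ roll ≤ 17): 2
Total outcomes = 20
P = 2/20 = 0.1000

P = 0.1000


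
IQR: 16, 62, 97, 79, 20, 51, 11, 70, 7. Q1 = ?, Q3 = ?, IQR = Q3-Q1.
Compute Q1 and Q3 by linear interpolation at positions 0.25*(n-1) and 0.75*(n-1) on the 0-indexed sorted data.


Sorted: 7, 11, 16, 20, 51, 62, 70, 79, 97
Q1 (25th %ile) = 16.0000
Q3 (75th %ile) = 70.0000
IQR = 70.0000 - 16.0000 = 54.0000

IQR = 54.0000


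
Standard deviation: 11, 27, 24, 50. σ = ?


Mean = 28.0000
Variance = 197.5000
SD = sqrt(197.5000) = 14.0535

SD = 14.0535


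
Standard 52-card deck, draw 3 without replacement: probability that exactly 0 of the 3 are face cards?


Hypergeometric: P(X=0) = C(12,0)·C(40,3) / C(52,3)
= 1 × 9880 / 22100
= 9880/22100 = 0.4471

P = 0.4471


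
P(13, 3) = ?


P(13,3) = 13!/10!
= 6227020800/3628800
= 1716

P(13,3) = 1716


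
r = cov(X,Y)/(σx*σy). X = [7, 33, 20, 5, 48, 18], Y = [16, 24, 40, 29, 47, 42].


Mean X = 21.8333, Mean Y = 33.0000
SD X = 14.893138, SD Y = 10.893423
Cov = 89.666667
r = 89.666667/(14.893138*10.893423) = 0.5527

r = 0.5527


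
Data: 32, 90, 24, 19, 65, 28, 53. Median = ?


Sorted: 19, 24, 28, 32, 53, 65, 90
n = 7 (odd)
Middle value = 32

Median = 32


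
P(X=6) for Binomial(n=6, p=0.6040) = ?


C(6,6) = 1
p^6 = 0.048554
(1-p)^0 = 1.000000
P = 1 * 0.048554 * 1.000000 = 0.0486

P(X=6) = 0.0486


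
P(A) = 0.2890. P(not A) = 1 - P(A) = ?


P(not A) = 1 - 0.2890 = 0.7110

P(not A) = 0.7110


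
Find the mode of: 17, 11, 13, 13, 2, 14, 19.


Frequencies: 2:1, 11:1, 13:2, 14:1, 17:1, 19:1
Max frequency = 2
Mode = 13

Mode = 13


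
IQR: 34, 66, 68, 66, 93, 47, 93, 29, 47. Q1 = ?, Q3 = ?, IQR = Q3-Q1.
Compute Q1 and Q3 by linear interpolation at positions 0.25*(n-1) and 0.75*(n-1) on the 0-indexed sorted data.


Sorted: 29, 34, 47, 47, 66, 66, 68, 93, 93
Q1 (25th %ile) = 47.0000
Q3 (75th %ile) = 68.0000
IQR = 68.0000 - 47.0000 = 21.0000

IQR = 21.0000


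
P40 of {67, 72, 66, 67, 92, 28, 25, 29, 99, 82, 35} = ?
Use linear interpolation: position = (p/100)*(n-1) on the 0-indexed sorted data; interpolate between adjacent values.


Sorted: 25, 28, 29, 35, 66, 67, 67, 72, 82, 92, 99
n = 11
Index = 40/100 * 10 = 4.0000
Lower = data[4] = 66, Upper = data[5] = 67
P40 = 66 + 0*(1) = 66.0000

P40 = 66.0000


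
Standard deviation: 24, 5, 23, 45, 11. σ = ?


Mean = 21.6000
Variance = 188.6400
SD = sqrt(188.6400) = 13.7346

SD = 13.7346


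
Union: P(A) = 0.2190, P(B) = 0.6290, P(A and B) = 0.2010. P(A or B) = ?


P(A∪B) = 0.2190 + 0.6290 - 0.2010
= 0.8480 - 0.2010
= 0.6470

P(A∪B) = 0.6470


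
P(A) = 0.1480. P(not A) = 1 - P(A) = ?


P(not A) = 1 - 0.1480 = 0.8520

P(not A) = 0.8520


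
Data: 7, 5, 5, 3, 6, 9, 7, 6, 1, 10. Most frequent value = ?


Frequencies: 1:1, 3:1, 5:2, 6:2, 7:2, 9:1, 10:1
Max frequency = 2
Mode = 5, 6, 7

Mode = 5, 6, 7


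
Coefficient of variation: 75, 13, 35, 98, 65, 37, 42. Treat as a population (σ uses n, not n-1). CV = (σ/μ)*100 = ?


Mean = 52.1429
SD = 26.5891
CV = (26.5891/52.1429)*100 = 50.9928%

CV = 50.9928%


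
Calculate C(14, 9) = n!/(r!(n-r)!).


C(14,9) = 14!/(9! × 5!)
= 87178291200/(362880 × 120)
= 2002

C(14,9) = 2002


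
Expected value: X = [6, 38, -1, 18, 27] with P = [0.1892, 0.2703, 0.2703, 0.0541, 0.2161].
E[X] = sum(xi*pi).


E[X] = 6*0.1892 + 38*0.2703 - 1*0.2703 + 18*0.0541 + 27*0.2161
= 1.1352 + 10.2714 - 0.2703 + 0.9738 + 5.8347
= 17.9448

E[X] = 17.9448


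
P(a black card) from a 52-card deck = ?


26 black cards in 52 cards
P = 26/52 = 0.5000

P = 0.5000


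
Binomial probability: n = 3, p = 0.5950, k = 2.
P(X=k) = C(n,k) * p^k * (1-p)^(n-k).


C(3,2) = 3
p^2 = 0.354025
(1-p)^1 = 0.405000
P = 3 * 0.354025 * 0.405000 = 0.4301

P(X=2) = 0.4301


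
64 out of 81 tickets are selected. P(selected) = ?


P = 64/81 = 0.7901

P = 0.7901


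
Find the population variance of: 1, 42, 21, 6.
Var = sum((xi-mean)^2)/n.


Mean = 17.5000
Squared deviations: 272.2500, 600.2500, 12.2500, 132.2500
Sum = 1017.0000
Variance = 1017.0000/4 = 254.2500

Variance = 254.2500


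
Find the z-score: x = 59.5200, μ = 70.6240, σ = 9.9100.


z = (59.5200 - 70.6240)/9.9100
= -11.1040/9.9100
= -1.1205

z = -1.1205


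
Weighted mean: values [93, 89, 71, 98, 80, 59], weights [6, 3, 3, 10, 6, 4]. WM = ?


Numerator = 93*6 + 89*3 + 71*3 + 98*10 + 80*6 + 59*4 = 2734
Denominator = 6 + 3 + 3 + 10 + 6 + 4 = 32
WM = 2734/32 = 85.4375

WM = 85.4375


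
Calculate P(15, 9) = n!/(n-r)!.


P(15,9) = 15!/6!
= 1307674368000/720
= 1816214400

P(15,9) = 1816214400


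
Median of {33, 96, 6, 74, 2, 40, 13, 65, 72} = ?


Sorted: 2, 6, 13, 33, 40, 65, 72, 74, 96
n = 9 (odd)
Middle value = 40

Median = 40


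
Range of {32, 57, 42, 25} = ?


Max = 57, Min = 25
Range = 57 - 25 = 32

Range = 32


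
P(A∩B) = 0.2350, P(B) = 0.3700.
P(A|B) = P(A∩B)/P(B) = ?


P(A|B) = 0.2350/0.3700 = 0.6351

P(A|B) = 0.6351


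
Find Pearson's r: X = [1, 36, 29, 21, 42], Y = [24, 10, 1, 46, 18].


Mean X = 25.8000, Mean Y = 19.8000
SD X = 14.246403, SD Y = 15.210523
Cov = -83.840000
r = -83.840000/(14.246403*15.210523) = -0.3869

r = -0.3869


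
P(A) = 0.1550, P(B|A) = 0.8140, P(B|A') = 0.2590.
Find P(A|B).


P(B) = P(B|A)*P(A) + P(B|A')*P(A')
= 0.8140*0.1550 + 0.2590*0.8450
= 0.126170 + 0.218855 = 0.345025
P(A|B) = 0.126170/0.345025 = 0.3657

P(A|B) = 0.3657


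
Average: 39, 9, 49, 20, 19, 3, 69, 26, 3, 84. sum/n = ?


Sum = 39 + 9 + 49 + 20 + 19 + 3 + 69 + 26 + 3 + 84 = 321
n = 10
Mean = 321/10 = 32.1000

Mean = 32.1000


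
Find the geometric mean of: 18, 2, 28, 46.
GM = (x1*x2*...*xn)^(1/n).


Product = 18 × 2 × 28 × 46 = 46368
GM = 46368^(1/4) = 14.6742

GM = 14.6742


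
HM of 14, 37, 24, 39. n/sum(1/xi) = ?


Sum of reciprocals = 1/14 + 1/37 + 1/24 + 1/39 = 0.165763
HM = 4/0.165763 = 24.1308

HM = 24.1308


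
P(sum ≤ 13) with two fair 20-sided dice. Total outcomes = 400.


Total outcomes = 20×20 = 400
Favorable (sum ≤ 13): 78
P = 78/400 = 0.1950

P = 0.1950


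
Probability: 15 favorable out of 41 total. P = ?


P = 15/41 = 0.3659

P = 0.3659


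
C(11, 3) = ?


C(11,3) = 11!/(3! × 8!)
= 39916800/(6 × 40320)
= 165

C(11,3) = 165


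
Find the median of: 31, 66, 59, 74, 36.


Sorted: 31, 36, 59, 66, 74
n = 5 (odd)
Middle value = 59

Median = 59


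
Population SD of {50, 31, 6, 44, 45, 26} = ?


Mean = 33.6667
Variance = 222.2222
SD = sqrt(222.2222) = 14.9071

SD = 14.9071


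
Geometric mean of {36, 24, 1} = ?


Product = 36 × 24 × 1 = 864
GM = 864^(1/3) = 9.5244

GM = 9.5244


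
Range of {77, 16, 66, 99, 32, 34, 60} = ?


Max = 99, Min = 16
Range = 99 - 16 = 83

Range = 83


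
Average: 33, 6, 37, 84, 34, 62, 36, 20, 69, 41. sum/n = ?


Sum = 33 + 6 + 37 + 84 + 34 + 62 + 36 + 20 + 69 + 41 = 422
n = 10
Mean = 422/10 = 42.2000

Mean = 42.2000


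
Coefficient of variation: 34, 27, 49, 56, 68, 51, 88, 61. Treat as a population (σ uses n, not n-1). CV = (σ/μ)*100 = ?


Mean = 54.2500
SD = 17.9147
CV = (17.9147/54.2500)*100 = 33.0225%

CV = 33.0225%


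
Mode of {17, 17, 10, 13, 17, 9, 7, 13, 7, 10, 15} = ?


Frequencies: 7:2, 9:1, 10:2, 13:2, 15:1, 17:3
Max frequency = 3
Mode = 17

Mode = 17


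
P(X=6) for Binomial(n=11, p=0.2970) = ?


C(11,6) = 462
p^6 = 0.000686
(1-p)^5 = 0.171703
P = 462 * 0.000686 * 0.171703 = 0.0544

P(X=6) = 0.0544


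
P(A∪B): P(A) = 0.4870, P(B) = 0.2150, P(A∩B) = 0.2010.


P(A∪B) = 0.4870 + 0.2150 - 0.2010
= 0.7020 - 0.2010
= 0.5010

P(A∪B) = 0.5010


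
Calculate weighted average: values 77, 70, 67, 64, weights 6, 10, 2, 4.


Numerator = 77*6 + 70*10 + 67*2 + 64*4 = 1552
Denominator = 6 + 10 + 2 + 4 = 22
WM = 1552/22 = 70.5455

WM = 70.5455


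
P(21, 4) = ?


P(21,4) = 21!/17!
= 51090942171709440000/355687428096000
= 143640

P(21,4) = 143640


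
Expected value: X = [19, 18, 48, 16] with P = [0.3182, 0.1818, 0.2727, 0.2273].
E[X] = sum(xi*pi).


E[X] = 19*0.3182 + 18*0.1818 + 48*0.2727 + 16*0.2273
= 6.0458 + 3.2724 + 13.0896 + 3.6368
= 26.0446

E[X] = 26.0446


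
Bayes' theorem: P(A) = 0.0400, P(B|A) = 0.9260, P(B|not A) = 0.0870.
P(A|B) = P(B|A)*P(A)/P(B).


P(B) = P(B|A)*P(A) + P(B|A')*P(A')
= 0.9260*0.0400 + 0.0870*0.9600
= 0.037040 + 0.083520 = 0.120560
P(A|B) = 0.037040/0.120560 = 0.3072

P(A|B) = 0.3072


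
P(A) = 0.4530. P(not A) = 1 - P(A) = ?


P(not A) = 1 - 0.4530 = 0.5470

P(not A) = 0.5470


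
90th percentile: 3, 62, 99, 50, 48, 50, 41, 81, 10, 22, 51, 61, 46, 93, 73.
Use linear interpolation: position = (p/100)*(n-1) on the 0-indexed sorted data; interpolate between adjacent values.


Sorted: 3, 10, 22, 41, 46, 48, 50, 50, 51, 61, 62, 73, 81, 93, 99
n = 15
Index = 90/100 * 14 = 12.6000
Lower = data[12] = 81, Upper = data[13] = 93
P90 = 81 + 0.6000*(12) = 88.2000

P90 = 88.2000


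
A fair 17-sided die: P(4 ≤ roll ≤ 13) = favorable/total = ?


Favorable outcomes (4 ≤ roll ≤ 13): 10
Total outcomes = 17
P = 10/17 = 0.5882

P = 0.5882


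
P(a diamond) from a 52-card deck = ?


13 diamonds in 52 cards
P = 13/52 = 0.2500

P = 0.2500


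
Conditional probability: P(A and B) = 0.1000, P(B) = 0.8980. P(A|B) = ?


P(A|B) = 0.1000/0.8980 = 0.1114

P(A|B) = 0.1114


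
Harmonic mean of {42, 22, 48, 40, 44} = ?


Sum of reciprocals = 1/42 + 1/22 + 1/48 + 1/40 + 1/44 = 0.137825
HM = 5/0.137825 = 36.2780

HM = 36.2780


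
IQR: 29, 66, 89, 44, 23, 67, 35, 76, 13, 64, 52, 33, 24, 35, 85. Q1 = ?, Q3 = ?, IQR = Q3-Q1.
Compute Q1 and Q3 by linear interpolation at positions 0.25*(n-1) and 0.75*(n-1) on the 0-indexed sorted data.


Sorted: 13, 23, 24, 29, 33, 35, 35, 44, 52, 64, 66, 67, 76, 85, 89
Q1 (25th %ile) = 31.0000
Q3 (75th %ile) = 66.5000
IQR = 66.5000 - 31.0000 = 35.5000

IQR = 35.5000


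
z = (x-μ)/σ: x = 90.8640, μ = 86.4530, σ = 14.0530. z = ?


z = (90.8640 - 86.4530)/14.0530
= 4.4110/14.0530
= 0.3139

z = 0.3139


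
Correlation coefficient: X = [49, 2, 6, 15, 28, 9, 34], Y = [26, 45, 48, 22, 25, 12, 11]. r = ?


Mean X = 20.4286, Mean Y = 27.0000
SD X = 15.882220, SD Y = 13.501323
Cov = -99.571429
r = -99.571429/(15.882220*13.501323) = -0.4644

r = -0.4644


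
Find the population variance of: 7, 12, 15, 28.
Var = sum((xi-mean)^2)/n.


Mean = 15.5000
Squared deviations: 72.2500, 12.2500, 0.2500, 156.2500
Sum = 241.0000
Variance = 241.0000/4 = 60.2500

Variance = 60.2500


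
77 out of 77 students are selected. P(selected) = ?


P = 77/77 = 1.0000

P = 1.0000


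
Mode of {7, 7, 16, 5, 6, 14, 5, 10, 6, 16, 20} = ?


Frequencies: 5:2, 6:2, 7:2, 10:1, 14:1, 16:2, 20:1
Max frequency = 2
Mode = 5, 6, 7, 16

Mode = 5, 6, 7, 16


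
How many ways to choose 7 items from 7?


C(7,7) = 7!/(7! × 0!)
= 5040/(5040 × 1)
= 1

C(7,7) = 1


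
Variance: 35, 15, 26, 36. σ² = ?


Mean = 28.0000
Squared deviations: 49.0000, 169.0000, 4.0000, 64.0000
Sum = 286.0000
Variance = 286.0000/4 = 71.5000

Variance = 71.5000


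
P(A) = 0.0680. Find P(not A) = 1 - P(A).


P(not A) = 1 - 0.0680 = 0.9320

P(not A) = 0.9320


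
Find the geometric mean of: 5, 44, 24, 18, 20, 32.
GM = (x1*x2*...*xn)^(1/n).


Product = 5 × 44 × 24 × 18 × 20 × 32 = 60825600
GM = 60825600^(1/6) = 19.8311

GM = 19.8311


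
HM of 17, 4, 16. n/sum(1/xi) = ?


Sum of reciprocals = 1/17 + 1/4 + 1/16 = 0.371324
HM = 3/0.371324 = 8.0792

HM = 8.0792


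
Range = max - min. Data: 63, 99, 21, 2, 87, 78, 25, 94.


Max = 99, Min = 2
Range = 99 - 2 = 97

Range = 97


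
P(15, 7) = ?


P(15,7) = 15!/8!
= 1307674368000/40320
= 32432400

P(15,7) = 32432400


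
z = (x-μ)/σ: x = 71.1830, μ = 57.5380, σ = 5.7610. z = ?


z = (71.1830 - 57.5380)/5.7610
= 13.6450/5.7610
= 2.3685

z = 2.3685


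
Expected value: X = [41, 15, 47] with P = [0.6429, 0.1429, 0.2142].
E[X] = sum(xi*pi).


E[X] = 41*0.6429 + 15*0.1429 + 47*0.2142
= 26.3589 + 2.1435 + 10.0674
= 38.5698

E[X] = 38.5698


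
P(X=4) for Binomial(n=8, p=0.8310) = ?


C(8,4) = 70
p^4 = 0.476874
(1-p)^4 = 0.000816
P = 70 * 0.476874 * 0.000816 = 0.0272

P(X=4) = 0.0272


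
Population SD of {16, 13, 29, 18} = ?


Mean = 19.0000
Variance = 36.5000
SD = sqrt(36.5000) = 6.0415

SD = 6.0415


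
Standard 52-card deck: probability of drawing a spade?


13 spades in 52 cards
P = 13/52 = 0.2500

P = 0.2500


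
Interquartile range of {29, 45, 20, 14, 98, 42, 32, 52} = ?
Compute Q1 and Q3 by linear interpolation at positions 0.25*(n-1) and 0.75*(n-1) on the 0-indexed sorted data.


Sorted: 14, 20, 29, 32, 42, 45, 52, 98
Q1 (25th %ile) = 26.7500
Q3 (75th %ile) = 46.7500
IQR = 46.7500 - 26.7500 = 20.0000

IQR = 20.0000


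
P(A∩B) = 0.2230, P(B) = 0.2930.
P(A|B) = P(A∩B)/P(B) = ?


P(A|B) = 0.2230/0.2930 = 0.7611

P(A|B) = 0.7611


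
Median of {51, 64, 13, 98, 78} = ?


Sorted: 13, 51, 64, 78, 98
n = 5 (odd)
Middle value = 64

Median = 64


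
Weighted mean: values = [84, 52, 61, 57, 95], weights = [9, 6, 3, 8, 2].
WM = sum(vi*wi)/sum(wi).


Numerator = 84*9 + 52*6 + 61*3 + 57*8 + 95*2 = 1897
Denominator = 9 + 6 + 3 + 8 + 2 = 28
WM = 1897/28 = 67.7500

WM = 67.7500


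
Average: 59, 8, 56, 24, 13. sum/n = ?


Sum = 59 + 8 + 56 + 24 + 13 = 160
n = 5
Mean = 160/5 = 32.0000

Mean = 32.0000


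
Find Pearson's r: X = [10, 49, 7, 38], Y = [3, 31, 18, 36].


Mean X = 26.0000, Mean Y = 22.0000
SD X = 17.958285, SD Y = 12.786712
Cov = 188.750000
r = 188.750000/(17.958285*12.786712) = 0.8220

r = 0.8220


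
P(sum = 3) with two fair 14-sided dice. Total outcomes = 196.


Total outcomes = 14×14 = 196
Favorable (sum = 3): 2
P = 2/196 = 0.0102

P = 0.0102


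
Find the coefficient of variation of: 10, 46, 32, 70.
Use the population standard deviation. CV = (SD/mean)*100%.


Mean = 39.5000
SD = 21.7888
CV = (21.7888/39.5000)*100 = 55.1614%

CV = 55.1614%


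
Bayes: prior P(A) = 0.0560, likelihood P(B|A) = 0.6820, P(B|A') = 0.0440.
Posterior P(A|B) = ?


P(B) = P(B|A)*P(A) + P(B|A')*P(A')
= 0.6820*0.0560 + 0.0440*0.9440
= 0.038192 + 0.041536 = 0.079728
P(A|B) = 0.038192/0.079728 = 0.4790

P(A|B) = 0.4790


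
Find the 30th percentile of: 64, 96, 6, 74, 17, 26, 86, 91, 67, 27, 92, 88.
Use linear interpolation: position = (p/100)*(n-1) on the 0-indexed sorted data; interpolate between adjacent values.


Sorted: 6, 17, 26, 27, 64, 67, 74, 86, 88, 91, 92, 96
n = 12
Index = 30/100 * 11 = 3.3000
Lower = data[3] = 27, Upper = data[4] = 64
P30 = 27 + 0.3000*(37) = 38.1000

P30 = 38.1000


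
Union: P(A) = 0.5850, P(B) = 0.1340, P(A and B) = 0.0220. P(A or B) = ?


P(A∪B) = 0.5850 + 0.1340 - 0.0220
= 0.7190 - 0.0220
= 0.6970

P(A∪B) = 0.6970


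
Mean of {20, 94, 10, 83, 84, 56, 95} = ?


Sum = 20 + 94 + 10 + 83 + 84 + 56 + 95 = 442
n = 7
Mean = 442/7 = 63.1429

Mean = 63.1429


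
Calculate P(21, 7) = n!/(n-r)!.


P(21,7) = 21!/14!
= 51090942171709440000/87178291200
= 586051200

P(21,7) = 586051200


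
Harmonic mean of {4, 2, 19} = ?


Sum of reciprocals = 1/4 + 1/2 + 1/19 = 0.802632
HM = 3/0.802632 = 3.7377

HM = 3.7377


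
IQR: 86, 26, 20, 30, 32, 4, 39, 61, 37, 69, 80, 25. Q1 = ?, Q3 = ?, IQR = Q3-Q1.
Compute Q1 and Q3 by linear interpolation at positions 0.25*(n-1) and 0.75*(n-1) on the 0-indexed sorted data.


Sorted: 4, 20, 25, 26, 30, 32, 37, 39, 61, 69, 80, 86
Q1 (25th %ile) = 25.7500
Q3 (75th %ile) = 63.0000
IQR = 63.0000 - 25.7500 = 37.2500

IQR = 37.2500


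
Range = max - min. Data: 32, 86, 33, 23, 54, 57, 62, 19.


Max = 86, Min = 19
Range = 86 - 19 = 67

Range = 67


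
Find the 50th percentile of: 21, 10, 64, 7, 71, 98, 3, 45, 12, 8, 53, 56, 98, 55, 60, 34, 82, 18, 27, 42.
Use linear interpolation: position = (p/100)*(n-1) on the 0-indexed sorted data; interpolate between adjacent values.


Sorted: 3, 7, 8, 10, 12, 18, 21, 27, 34, 42, 45, 53, 55, 56, 60, 64, 71, 82, 98, 98
n = 20
Index = 50/100 * 19 = 9.5000
Lower = data[9] = 42, Upper = data[10] = 45
P50 = 42 + 0.5000*(3) = 43.5000

P50 = 43.5000


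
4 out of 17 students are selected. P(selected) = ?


P = 4/17 = 0.2353

P = 0.2353


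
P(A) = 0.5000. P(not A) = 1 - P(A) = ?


P(not A) = 1 - 0.5000 = 0.5000

P(not A) = 0.5000


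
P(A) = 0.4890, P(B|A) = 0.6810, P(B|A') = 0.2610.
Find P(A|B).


P(B) = P(B|A)*P(A) + P(B|A')*P(A')
= 0.6810*0.4890 + 0.2610*0.5110
= 0.333009 + 0.133371 = 0.466380
P(A|B) = 0.333009/0.466380 = 0.7140

P(A|B) = 0.7140


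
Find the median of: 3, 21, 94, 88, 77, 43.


Sorted: 3, 21, 43, 77, 88, 94
n = 6 (even)
Middle values: 43 and 77
Median = (43+77)/2 = 60.0000

Median = 60.0000


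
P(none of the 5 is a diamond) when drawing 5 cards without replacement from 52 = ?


P(no diamonds) = (39/52) × (38/51) × (37/50) × (36/49) × (35/48)
= 0.2215

P = 0.2215


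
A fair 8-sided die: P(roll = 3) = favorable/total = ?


Favorable outcomes (roll = 3): 1
Total outcomes = 8
P = 1/8 = 0.1250

P = 0.1250


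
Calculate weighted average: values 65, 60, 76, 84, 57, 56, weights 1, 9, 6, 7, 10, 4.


Numerator = 65*1 + 60*9 + 76*6 + 84*7 + 57*10 + 56*4 = 2443
Denominator = 1 + 9 + 6 + 7 + 10 + 4 = 37
WM = 2443/37 = 66.0270

WM = 66.0270


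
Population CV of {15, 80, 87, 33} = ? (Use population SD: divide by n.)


Mean = 53.7500
SD = 30.5236
CV = (30.5236/53.7500)*100 = 56.7880%

CV = 56.7880%


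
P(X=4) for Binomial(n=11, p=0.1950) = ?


C(11,4) = 330
p^4 = 0.001446
(1-p)^7 = 0.219064
P = 330 * 0.001446 * 0.219064 = 0.1045

P(X=4) = 0.1045


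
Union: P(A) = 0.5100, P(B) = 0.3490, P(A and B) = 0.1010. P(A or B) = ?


P(A∪B) = 0.5100 + 0.3490 - 0.1010
= 0.8590 - 0.1010
= 0.7580

P(A∪B) = 0.7580


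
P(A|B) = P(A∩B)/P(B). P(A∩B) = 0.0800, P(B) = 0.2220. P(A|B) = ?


P(A|B) = 0.0800/0.2220 = 0.3604

P(A|B) = 0.3604


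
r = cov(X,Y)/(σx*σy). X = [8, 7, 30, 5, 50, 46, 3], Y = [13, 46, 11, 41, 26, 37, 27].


Mean X = 21.2857, Mean Y = 28.7143
SD X = 18.865799, SD Y = 12.475282
Cov = -33.489796
r = -33.489796/(18.865799*12.475282) = -0.1423

r = -0.1423


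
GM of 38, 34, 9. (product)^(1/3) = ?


Product = 38 × 34 × 9 = 11628
GM = 11628^(1/3) = 22.6552

GM = 22.6552


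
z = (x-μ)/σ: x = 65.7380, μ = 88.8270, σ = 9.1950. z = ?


z = (65.7380 - 88.8270)/9.1950
= -23.0890/9.1950
= -2.5110

z = -2.5110


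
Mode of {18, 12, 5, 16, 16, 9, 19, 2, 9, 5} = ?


Frequencies: 2:1, 5:2, 9:2, 12:1, 16:2, 18:1, 19:1
Max frequency = 2
Mode = 5, 9, 16

Mode = 5, 9, 16


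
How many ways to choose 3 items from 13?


C(13,3) = 13!/(3! × 10!)
= 6227020800/(6 × 3628800)
= 286

C(13,3) = 286


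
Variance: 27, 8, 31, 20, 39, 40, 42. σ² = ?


Mean = 29.5714
Squared deviations: 6.6122, 465.3265, 2.0408, 91.6122, 88.8980, 108.7551, 154.4694
Sum = 917.7143
Variance = 917.7143/7 = 131.1020

Variance = 131.1020


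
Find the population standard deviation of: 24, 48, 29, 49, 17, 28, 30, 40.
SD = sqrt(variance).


Mean = 33.1250
Variance = 114.6094
SD = sqrt(114.6094) = 10.7056

SD = 10.7056


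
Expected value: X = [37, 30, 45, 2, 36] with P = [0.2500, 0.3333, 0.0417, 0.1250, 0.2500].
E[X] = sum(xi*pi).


E[X] = 37*0.2500 + 30*0.3333 + 45*0.0417 + 2*0.1250 + 36*0.2500
= 9.2500 + 9.9990 + 1.8765 + 0.2500 + 9.0000
= 30.3755

E[X] = 30.3755


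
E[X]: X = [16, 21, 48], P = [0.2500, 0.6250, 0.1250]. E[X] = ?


E[X] = 16*0.2500 + 21*0.6250 + 48*0.1250
= 4.0000 + 13.1250 + 6.0000
= 23.1250

E[X] = 23.1250


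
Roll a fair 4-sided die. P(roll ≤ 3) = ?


Favorable outcomes (roll ≤ 3): 3
Total outcomes = 4
P = 3/4 = 0.7500

P = 0.7500


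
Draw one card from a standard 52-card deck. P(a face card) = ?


12 face cards in 52 cards
P = 12/52 = 0.2308

P = 0.2308


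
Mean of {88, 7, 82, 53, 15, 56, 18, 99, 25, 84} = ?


Sum = 88 + 7 + 82 + 53 + 15 + 56 + 18 + 99 + 25 + 84 = 527
n = 10
Mean = 527/10 = 52.7000

Mean = 52.7000


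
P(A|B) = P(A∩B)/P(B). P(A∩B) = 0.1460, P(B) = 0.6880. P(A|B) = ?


P(A|B) = 0.1460/0.6880 = 0.2122

P(A|B) = 0.2122


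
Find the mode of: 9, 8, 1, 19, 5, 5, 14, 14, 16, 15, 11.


Frequencies: 1:1, 5:2, 8:1, 9:1, 11:1, 14:2, 15:1, 16:1, 19:1
Max frequency = 2
Mode = 5, 14

Mode = 5, 14


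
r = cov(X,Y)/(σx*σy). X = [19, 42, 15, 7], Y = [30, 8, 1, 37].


Mean X = 20.7500, Mean Y = 19.0000
SD X = 13.007210, SD Y = 14.916434
Cov = -99.250000
r = -99.250000/(13.007210*14.916434) = -0.5115

r = -0.5115


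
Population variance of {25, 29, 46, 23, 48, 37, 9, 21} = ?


Mean = 29.7500
Squared deviations: 22.5625, 0.5625, 264.0625, 45.5625, 333.0625, 52.5625, 430.5625, 76.5625
Sum = 1225.5000
Variance = 1225.5000/8 = 153.1875

Variance = 153.1875


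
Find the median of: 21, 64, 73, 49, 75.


Sorted: 21, 49, 64, 73, 75
n = 5 (odd)
Middle value = 64

Median = 64


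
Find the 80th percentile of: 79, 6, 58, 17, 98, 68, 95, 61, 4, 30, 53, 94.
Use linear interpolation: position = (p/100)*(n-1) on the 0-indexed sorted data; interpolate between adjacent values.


Sorted: 4, 6, 17, 30, 53, 58, 61, 68, 79, 94, 95, 98
n = 12
Index = 80/100 * 11 = 8.8000
Lower = data[8] = 79, Upper = data[9] = 94
P80 = 79 + 0.8000*(15) = 91.0000

P80 = 91.0000


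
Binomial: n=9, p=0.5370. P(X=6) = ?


C(9,6) = 84
p^6 = 0.023980
(1-p)^3 = 0.099253
P = 84 * 0.023980 * 0.099253 = 0.1999

P(X=6) = 0.1999


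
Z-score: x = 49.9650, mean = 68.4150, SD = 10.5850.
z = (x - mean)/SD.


z = (49.9650 - 68.4150)/10.5850
= -18.4500/10.5850
= -1.7430

z = -1.7430


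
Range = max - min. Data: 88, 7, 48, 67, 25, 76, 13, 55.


Max = 88, Min = 7
Range = 88 - 7 = 81

Range = 81


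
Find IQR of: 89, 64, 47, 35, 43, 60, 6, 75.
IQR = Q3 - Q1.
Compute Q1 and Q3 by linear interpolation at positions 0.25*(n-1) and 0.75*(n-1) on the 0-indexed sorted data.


Sorted: 6, 35, 43, 47, 60, 64, 75, 89
Q1 (25th %ile) = 41.0000
Q3 (75th %ile) = 66.7500
IQR = 66.7500 - 41.0000 = 25.7500

IQR = 25.7500


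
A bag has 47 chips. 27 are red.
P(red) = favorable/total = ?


P = 27/47 = 0.5745

P = 0.5745


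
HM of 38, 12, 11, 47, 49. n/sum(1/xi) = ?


Sum of reciprocals = 1/38 + 1/12 + 1/11 + 1/47 + 1/49 = 0.242243
HM = 5/0.242243 = 20.6404

HM = 20.6404


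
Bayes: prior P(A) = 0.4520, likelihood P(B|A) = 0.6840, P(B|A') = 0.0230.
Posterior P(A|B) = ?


P(B) = P(B|A)*P(A) + P(B|A')*P(A')
= 0.6840*0.4520 + 0.0230*0.5480
= 0.309168 + 0.012604 = 0.321772
P(A|B) = 0.309168/0.321772 = 0.9608

P(A|B) = 0.9608


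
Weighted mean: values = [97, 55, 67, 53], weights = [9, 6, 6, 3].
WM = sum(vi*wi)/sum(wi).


Numerator = 97*9 + 55*6 + 67*6 + 53*3 = 1764
Denominator = 9 + 6 + 6 + 3 = 24
WM = 1764/24 = 73.5000

WM = 73.5000


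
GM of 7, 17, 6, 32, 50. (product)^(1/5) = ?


Product = 7 × 17 × 6 × 32 × 50 = 1142400
GM = 1142400^(1/5) = 16.2766

GM = 16.2766


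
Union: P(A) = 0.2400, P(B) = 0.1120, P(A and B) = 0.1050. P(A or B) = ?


P(A∪B) = 0.2400 + 0.1120 - 0.1050
= 0.3520 - 0.1050
= 0.2470

P(A∪B) = 0.2470


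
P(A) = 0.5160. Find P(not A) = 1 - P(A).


P(not A) = 1 - 0.5160 = 0.4840

P(not A) = 0.4840


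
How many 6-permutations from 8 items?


P(8,6) = 8!/2!
= 40320/2
= 20160

P(8,6) = 20160


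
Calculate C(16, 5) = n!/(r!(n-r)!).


C(16,5) = 16!/(5! × 11!)
= 20922789888000/(120 × 39916800)
= 4368

C(16,5) = 4368


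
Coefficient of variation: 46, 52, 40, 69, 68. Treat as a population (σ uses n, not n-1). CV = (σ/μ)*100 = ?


Mean = 55.0000
SD = 11.6619
CV = (11.6619/55.0000)*100 = 21.2035%

CV = 21.2035%


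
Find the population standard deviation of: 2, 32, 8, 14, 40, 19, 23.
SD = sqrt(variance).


Mean = 19.7143
Variance = 151.0612
SD = sqrt(151.0612) = 12.2907

SD = 12.2907


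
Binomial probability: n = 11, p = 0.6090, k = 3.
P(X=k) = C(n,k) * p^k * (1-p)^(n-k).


C(11,3) = 165
p^3 = 0.225867
(1-p)^8 = 0.000546
P = 165 * 0.225867 * 0.000546 = 0.0204

P(X=3) = 0.0204


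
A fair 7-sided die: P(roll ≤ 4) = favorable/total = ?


Favorable outcomes (roll ≤ 4): 4
Total outcomes = 7
P = 4/7 = 0.5714

P = 0.5714
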